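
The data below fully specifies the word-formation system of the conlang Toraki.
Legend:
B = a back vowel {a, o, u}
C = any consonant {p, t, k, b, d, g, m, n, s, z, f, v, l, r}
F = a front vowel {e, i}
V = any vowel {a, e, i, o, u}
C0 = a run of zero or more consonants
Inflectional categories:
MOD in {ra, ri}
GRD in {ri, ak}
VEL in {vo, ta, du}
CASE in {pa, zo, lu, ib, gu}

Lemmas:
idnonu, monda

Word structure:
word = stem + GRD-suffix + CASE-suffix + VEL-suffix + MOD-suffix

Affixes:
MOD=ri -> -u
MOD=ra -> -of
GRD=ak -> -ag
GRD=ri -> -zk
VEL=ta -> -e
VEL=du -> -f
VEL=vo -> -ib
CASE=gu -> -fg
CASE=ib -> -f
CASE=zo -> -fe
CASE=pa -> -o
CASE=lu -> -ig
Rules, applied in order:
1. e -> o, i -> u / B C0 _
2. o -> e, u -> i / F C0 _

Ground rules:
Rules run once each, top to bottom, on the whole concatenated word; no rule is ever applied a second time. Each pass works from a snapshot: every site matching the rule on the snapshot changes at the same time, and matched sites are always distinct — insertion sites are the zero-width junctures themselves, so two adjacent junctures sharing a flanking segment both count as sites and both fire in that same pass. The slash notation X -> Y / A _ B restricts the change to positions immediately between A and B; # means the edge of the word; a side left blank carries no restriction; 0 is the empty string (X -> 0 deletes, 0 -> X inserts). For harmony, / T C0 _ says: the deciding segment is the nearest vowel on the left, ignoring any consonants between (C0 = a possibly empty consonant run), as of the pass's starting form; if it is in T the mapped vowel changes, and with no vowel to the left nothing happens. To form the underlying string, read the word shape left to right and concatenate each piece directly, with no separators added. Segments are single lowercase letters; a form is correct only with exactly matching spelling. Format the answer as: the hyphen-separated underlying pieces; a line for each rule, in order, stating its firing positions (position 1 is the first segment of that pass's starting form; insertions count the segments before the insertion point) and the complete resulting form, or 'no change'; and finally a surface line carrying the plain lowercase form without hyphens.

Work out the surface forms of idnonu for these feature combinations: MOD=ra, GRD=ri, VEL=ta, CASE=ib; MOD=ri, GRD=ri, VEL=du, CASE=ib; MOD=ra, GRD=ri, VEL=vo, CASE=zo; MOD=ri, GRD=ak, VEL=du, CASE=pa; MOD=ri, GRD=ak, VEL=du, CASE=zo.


cell MOD=ra, GRD=ri, VEL=ta, CASE=ib:
underlying: idnonu-zk-f-e-of
1. e -> o, i -> u / B C0 _: fires at position(s) 10: idnonuzkfoof
2. o -> e, u -> i / F C0 _: fires at position(s) 4: idnenuzkfoof
surface: idnenuzkfoof

cell MOD=ri, GRD=ri, VEL=du, CASE=ib:
underlying: idnonu-zk-f-f-u
1. e -> o, i -> u / B C0 _: no change
2. o -> e, u -> i / F C0 _: fires at position(s) 4: idnenuzkffu
surface: idnenuzkffu

cell MOD=ra, GRD=ri, VEL=vo, CASE=zo:
underlying: idnonu-zk-fe-ib-of
1. e -> o, i -> u / B C0 _: fires at position(s) 10: idnonuzkfoibof
2. o -> e, u -> i / F C0 _: fires at position(s) 4, 13: idnenuzkfoibef
surface: idnenuzkfoibef

cell MOD=ri, GRD=ak, VEL=du, CASE=pa:
underlying: idnonu-ag-o-f-u
1. e -> o, i -> u / B C0 _: no change
2. o -> e, u -> i / F C0 _: fires at position(s) 4: idnenuagofu
surface: idnenuagofu

cell MOD=ri, GRD=ak, VEL=du, CASE=zo:
underlying: idnonu-ag-fe-f-u
1. e -> o, i -> u / B C0 _: fires at position(s) 10: idnonuagfofu
2. o -> e, u -> i / F C0 _: fires at position(s) 4: idnenuagfofu
surface: idnenuagfofu


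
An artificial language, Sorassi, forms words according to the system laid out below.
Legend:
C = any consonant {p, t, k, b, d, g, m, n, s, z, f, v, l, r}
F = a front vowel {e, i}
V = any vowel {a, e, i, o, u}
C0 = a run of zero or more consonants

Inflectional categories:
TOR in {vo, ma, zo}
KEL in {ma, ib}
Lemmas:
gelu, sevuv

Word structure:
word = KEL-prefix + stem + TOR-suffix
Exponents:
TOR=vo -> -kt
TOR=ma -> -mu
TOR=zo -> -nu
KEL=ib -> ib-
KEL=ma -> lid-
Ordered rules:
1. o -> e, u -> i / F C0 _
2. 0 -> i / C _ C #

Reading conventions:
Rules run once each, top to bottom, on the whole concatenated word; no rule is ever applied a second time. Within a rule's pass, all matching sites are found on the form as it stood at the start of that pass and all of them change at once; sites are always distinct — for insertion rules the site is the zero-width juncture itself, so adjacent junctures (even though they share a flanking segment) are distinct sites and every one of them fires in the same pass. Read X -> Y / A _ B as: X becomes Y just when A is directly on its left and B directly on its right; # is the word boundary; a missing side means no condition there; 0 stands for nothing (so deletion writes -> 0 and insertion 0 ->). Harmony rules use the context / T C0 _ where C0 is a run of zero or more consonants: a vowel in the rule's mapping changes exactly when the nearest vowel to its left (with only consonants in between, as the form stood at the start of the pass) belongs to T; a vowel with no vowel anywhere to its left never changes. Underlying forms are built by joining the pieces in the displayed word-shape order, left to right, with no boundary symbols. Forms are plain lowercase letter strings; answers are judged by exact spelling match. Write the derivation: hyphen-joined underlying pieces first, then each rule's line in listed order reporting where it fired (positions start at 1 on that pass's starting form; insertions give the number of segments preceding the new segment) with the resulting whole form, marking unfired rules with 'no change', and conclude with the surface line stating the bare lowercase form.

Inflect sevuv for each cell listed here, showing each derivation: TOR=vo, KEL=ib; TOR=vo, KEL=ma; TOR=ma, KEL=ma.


cell TOR=vo, KEL=ib:
underlying: ib-sevuv-kt
1. o -> e, u -> i / F C0 _: fires at position(s) 6: ibsevivkt
2. 0 -> i / C _ C #: inserts after position(s) 8: ibsevivkit
surface: ibsevivkit

cell TOR=vo, KEL=ma:
underlying: lid-sevuv-kt
1. o -> e, u -> i / F C0 _: fires at position(s) 7: lidsevivkt
2. 0 -> i / C _ C #: inserts after position(s) 9: lidsevivkit
surface: lidsevivkit

cell TOR=ma, KEL=ma:
underlying: lid-sevuv-mu
1. o -> e, u -> i / F C0 _: fires at position(s) 7: lidsevivmu
2. 0 -> i / C _ C #: no change
surface: lidsevivmu


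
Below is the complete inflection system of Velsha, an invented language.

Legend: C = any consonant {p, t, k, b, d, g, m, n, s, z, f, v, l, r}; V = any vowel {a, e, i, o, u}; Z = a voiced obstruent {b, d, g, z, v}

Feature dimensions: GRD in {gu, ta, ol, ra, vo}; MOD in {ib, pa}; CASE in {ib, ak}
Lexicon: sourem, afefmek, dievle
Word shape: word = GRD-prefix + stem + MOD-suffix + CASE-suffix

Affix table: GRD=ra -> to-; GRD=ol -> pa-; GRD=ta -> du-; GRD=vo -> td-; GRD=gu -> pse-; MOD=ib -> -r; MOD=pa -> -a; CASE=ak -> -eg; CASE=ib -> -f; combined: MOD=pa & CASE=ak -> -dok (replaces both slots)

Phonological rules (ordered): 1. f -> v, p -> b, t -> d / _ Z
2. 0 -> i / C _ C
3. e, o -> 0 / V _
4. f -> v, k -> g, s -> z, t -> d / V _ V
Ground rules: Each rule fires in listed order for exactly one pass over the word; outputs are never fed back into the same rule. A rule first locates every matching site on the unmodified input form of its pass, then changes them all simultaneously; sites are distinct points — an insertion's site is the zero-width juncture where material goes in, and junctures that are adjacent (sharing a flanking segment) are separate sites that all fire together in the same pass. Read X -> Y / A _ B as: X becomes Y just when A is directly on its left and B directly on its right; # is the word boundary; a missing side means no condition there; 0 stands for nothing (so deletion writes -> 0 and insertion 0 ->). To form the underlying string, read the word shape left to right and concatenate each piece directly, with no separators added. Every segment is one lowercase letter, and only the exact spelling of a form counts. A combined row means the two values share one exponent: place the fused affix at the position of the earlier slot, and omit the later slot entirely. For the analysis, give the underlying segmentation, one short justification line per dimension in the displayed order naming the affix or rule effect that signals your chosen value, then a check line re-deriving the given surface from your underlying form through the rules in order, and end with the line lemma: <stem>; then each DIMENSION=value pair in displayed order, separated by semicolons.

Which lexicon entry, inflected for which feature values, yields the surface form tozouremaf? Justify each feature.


underlying: to-sourem-a-f
GRD=ra - signalled by the affix to-
MOD=pa - signalled by the affix -a
CASE=ib - signalled by the affix -f
check: tosouremaf -> tosouremaf -> tosouremaf -> tosouremaf -> tozouremaf
lemma: sourem; GRD=ra; MOD=pa; CASE=ib


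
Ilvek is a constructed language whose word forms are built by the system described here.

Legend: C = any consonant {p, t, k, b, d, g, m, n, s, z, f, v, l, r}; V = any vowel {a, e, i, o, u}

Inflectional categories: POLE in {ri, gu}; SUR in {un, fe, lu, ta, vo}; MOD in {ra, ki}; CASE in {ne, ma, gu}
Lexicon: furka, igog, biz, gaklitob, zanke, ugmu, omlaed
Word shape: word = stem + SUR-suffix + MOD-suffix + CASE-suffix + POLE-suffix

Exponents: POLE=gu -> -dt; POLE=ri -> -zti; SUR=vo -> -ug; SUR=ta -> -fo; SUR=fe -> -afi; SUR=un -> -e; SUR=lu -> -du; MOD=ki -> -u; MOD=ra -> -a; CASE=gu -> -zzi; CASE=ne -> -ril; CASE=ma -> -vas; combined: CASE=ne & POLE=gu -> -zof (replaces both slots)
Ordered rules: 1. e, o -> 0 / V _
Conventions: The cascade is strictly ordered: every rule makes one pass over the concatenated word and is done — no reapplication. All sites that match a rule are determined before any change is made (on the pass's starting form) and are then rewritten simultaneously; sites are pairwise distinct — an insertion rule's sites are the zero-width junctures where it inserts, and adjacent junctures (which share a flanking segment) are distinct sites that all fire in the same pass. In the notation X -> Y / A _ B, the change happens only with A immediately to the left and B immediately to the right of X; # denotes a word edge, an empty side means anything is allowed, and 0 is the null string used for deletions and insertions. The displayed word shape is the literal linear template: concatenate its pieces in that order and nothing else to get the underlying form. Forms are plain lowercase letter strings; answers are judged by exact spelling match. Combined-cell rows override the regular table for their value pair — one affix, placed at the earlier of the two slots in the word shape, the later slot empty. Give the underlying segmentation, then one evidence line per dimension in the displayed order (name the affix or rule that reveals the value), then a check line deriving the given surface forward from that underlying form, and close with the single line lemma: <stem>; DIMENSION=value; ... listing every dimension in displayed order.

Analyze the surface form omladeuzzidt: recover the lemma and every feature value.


underlying: omlaed-e-u-zzi-dt
POLE=gu - signalled by the affix -dt
SUR=un - signalled by the affix -e
MOD=ki - signalled by the affix -u
CASE=gu - signalled by the affix -zzi
check: omlaedeuzzidt -> omladeuzzidt
lemma: omlaed; POLE=gu; SUR=un; MOD=ki; CASE=gu


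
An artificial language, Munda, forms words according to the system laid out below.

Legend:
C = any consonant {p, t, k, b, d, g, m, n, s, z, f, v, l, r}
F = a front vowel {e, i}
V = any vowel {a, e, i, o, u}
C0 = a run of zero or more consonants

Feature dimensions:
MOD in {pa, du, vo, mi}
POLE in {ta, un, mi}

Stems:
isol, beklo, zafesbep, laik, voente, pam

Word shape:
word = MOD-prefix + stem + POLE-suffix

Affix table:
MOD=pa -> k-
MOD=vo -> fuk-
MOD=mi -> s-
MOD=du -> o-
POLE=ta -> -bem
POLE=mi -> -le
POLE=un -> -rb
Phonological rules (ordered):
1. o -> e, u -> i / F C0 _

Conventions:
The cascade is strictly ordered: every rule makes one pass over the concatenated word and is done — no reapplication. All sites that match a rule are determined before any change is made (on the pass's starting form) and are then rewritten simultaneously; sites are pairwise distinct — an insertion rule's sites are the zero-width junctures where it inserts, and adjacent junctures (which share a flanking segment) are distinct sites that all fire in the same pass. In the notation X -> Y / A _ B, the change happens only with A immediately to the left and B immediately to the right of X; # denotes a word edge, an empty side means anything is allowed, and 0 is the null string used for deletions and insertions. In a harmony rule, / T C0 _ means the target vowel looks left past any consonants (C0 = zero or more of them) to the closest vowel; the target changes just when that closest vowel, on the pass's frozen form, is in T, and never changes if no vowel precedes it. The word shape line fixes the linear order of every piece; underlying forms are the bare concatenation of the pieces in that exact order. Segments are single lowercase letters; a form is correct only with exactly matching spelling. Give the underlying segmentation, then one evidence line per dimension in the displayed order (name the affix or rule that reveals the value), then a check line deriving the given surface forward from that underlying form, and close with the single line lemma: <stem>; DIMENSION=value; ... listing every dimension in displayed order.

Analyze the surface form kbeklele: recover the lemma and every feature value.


underlying: k-beklo-le
MOD=pa - signalled by the affix k-
POLE=mi - signalled by the affix -le
check: kbeklole -> kbeklele
lemma: beklo; MOD=pa; POLE=mi


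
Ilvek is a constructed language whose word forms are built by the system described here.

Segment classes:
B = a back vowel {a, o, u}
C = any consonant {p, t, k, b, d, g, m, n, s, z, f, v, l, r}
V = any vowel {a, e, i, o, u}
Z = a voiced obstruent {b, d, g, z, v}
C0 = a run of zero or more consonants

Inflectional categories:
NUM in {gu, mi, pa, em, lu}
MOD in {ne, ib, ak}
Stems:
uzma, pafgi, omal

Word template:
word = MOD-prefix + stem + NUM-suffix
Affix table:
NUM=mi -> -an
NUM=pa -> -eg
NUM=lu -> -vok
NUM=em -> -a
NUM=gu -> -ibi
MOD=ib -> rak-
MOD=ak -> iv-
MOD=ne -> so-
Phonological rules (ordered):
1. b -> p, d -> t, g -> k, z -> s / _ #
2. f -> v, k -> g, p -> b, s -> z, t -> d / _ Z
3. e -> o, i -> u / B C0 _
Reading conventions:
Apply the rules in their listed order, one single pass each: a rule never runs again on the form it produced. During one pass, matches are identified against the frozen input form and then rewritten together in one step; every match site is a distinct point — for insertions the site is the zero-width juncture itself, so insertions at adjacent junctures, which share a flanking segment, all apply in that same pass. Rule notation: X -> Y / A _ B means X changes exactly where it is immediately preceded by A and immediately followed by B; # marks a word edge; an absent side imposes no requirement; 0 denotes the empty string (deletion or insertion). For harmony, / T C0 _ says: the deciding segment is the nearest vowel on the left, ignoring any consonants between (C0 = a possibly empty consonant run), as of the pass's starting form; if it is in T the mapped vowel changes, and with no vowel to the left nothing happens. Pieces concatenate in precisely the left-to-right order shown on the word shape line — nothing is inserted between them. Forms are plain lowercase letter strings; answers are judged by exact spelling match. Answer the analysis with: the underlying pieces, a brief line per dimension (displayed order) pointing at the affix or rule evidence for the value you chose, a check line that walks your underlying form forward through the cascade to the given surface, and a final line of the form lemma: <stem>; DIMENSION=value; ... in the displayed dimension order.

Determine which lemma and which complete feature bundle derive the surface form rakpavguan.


underlying: rak-pafgi-an
NUM=mi - signalled by the affix -an
MOD=ib - signalled by the affix rak-
check: rakpafgian -> rakpafgian -> rakpavgian -> rakpavguan
lemma: pafgi; NUM=mi; MOD=ib


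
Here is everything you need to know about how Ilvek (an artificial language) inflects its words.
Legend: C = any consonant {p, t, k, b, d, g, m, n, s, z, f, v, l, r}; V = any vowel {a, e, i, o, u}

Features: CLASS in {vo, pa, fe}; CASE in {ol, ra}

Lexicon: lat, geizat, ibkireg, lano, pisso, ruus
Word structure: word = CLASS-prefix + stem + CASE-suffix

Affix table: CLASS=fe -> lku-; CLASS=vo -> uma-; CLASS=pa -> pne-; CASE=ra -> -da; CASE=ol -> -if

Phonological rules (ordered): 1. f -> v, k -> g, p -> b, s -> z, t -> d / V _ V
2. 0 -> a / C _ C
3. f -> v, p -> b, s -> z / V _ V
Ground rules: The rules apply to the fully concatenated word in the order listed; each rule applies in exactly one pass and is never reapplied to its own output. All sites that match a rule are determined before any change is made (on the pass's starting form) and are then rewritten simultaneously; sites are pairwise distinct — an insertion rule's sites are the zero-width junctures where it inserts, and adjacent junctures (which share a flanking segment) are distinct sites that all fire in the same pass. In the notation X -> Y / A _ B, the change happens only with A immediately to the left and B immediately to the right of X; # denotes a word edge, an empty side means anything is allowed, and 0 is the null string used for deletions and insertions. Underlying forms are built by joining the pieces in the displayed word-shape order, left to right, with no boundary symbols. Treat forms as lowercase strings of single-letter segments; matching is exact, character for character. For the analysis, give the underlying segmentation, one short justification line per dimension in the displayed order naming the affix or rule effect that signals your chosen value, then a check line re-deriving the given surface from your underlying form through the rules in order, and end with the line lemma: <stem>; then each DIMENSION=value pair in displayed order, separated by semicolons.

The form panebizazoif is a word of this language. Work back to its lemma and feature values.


underlying: pne-pisso-if
CLASS=pa - signalled by the affix pne-
CASE=ol - signalled by the affix -if
check: pnepissoif -> pnebissoif -> panebisasoif -> panebizazoif
lemma: pisso; CLASS=pa; CASE=ol


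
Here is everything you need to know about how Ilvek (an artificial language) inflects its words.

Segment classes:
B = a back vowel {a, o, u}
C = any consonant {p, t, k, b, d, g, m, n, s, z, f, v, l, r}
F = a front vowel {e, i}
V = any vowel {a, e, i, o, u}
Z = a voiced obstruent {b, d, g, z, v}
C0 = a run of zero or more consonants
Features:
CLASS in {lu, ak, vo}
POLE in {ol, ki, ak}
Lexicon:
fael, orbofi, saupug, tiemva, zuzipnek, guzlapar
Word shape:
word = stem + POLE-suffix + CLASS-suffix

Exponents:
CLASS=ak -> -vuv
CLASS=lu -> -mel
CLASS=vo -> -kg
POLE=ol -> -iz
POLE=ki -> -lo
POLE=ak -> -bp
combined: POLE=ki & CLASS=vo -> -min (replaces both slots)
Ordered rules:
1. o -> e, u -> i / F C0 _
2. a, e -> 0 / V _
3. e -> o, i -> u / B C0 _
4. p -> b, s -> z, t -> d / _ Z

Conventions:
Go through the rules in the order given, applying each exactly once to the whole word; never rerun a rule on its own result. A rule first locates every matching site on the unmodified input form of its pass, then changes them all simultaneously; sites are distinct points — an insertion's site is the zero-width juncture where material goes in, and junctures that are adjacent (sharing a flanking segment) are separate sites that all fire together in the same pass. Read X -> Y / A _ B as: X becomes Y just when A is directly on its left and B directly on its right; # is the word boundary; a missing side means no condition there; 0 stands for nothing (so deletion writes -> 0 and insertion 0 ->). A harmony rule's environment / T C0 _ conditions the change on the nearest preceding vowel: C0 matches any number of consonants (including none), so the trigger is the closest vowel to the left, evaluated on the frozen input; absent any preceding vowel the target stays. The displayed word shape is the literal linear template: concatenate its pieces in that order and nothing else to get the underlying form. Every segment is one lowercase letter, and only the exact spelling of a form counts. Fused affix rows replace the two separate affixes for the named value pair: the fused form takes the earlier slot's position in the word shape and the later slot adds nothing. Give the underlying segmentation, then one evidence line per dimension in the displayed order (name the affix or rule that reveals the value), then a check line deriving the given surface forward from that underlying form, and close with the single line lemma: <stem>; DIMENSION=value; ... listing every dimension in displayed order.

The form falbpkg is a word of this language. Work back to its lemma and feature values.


underlying: fael-bp-kg
CLASS=vo - signalled by the affix -kg
POLE=ak - signalled by the affix -bp
check: faelbpkg -> faelbpkg -> falbpkg -> falbpkg -> falbpkg
lemma: fael; CLASS=vo; POLE=ak


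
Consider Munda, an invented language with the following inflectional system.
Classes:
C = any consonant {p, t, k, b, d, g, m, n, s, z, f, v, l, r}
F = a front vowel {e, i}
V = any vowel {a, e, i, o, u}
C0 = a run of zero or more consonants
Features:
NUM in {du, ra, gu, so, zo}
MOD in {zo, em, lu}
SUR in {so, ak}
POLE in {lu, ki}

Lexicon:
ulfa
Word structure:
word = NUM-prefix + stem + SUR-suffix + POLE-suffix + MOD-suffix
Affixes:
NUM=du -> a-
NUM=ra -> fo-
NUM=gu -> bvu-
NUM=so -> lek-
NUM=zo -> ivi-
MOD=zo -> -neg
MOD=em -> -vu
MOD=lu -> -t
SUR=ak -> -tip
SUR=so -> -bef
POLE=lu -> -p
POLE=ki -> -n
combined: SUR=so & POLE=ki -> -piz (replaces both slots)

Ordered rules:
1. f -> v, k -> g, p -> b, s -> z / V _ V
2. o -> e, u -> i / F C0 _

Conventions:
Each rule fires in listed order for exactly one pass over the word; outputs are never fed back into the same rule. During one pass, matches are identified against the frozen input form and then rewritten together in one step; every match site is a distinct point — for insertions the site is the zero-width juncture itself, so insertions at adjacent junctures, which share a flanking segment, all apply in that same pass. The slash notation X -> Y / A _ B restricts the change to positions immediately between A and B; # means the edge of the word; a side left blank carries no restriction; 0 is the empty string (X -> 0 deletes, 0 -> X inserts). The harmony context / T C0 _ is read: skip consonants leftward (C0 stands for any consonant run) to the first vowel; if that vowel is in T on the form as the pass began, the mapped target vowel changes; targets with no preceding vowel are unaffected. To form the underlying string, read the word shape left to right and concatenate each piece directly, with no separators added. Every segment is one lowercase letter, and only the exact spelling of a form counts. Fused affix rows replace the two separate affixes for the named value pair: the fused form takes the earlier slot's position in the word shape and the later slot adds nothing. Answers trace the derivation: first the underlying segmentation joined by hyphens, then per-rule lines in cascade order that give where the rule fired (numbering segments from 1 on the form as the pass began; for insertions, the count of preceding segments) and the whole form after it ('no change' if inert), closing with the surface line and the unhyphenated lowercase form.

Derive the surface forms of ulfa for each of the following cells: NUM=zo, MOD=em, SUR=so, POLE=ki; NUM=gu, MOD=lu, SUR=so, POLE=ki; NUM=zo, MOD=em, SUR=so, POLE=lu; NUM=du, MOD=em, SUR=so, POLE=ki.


cell NUM=zo, MOD=em, SUR=so, POLE=ki:
underlying: ivi-ulfa-piz-vu
1. f -> v, k -> g, p -> b, s -> z / V _ V: fires at position(s) 8: iviulfabizvu
2. o -> e, u -> i / F C0 _: fires at position(s) 4, 12: iviilfabizvi
surface: iviilfabizvi

cell NUM=gu, MOD=lu, SUR=so, POLE=ki:
underlying: bvu-ulfa-piz-t
1. f -> v, k -> g, p -> b, s -> z / V _ V: fires at position(s) 8: bvuulfabizt
2. o -> e, u -> i / F C0 _: no change
surface: bvuulfabizt

cell NUM=zo, MOD=em, SUR=so, POLE=lu:
underlying: ivi-ulfa-bef-p-vu
1. f -> v, k -> g, p -> b, s -> z / V _ V: no change
2. o -> e, u -> i / F C0 _: fires at position(s) 4, 13: iviilfabefpvi
surface: iviilfabefpvi

cell NUM=du, MOD=em, SUR=so, POLE=ki:
underlying: a-ulfa-piz-vu
1. f -> v, k -> g, p -> b, s -> z / V _ V: fires at position(s) 6: aulfabizvu
2. o -> e, u -> i / F C0 _: fires at position(s) 10: aulfabizvi
surface: aulfabizvi


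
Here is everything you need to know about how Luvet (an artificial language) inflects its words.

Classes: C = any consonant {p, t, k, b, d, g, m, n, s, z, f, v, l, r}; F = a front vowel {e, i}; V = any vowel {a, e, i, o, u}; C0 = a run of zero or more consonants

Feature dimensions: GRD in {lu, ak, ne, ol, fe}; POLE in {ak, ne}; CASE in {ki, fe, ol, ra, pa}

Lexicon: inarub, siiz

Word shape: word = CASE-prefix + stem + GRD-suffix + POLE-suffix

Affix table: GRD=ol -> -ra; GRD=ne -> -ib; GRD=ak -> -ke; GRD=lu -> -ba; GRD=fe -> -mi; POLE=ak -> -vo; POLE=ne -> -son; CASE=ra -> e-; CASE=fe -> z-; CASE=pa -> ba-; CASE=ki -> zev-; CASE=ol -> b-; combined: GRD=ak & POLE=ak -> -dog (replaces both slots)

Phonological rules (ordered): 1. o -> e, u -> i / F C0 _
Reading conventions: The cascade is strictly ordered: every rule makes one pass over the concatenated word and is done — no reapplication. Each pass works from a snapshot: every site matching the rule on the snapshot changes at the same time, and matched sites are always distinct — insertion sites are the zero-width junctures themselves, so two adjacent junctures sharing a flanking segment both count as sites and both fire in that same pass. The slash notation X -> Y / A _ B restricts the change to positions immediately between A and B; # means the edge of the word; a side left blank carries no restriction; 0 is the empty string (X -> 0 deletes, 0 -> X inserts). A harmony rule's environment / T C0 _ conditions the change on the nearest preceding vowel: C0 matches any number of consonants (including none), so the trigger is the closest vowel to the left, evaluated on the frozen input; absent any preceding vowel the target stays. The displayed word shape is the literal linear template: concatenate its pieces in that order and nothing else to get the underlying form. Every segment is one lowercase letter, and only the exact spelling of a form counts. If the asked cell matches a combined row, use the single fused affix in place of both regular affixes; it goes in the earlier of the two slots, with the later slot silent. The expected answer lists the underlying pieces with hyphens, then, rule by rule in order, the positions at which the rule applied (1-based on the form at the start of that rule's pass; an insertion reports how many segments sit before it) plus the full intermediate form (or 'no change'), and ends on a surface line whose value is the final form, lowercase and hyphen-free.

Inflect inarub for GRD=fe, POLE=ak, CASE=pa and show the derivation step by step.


underlying: ba-inarub-mi-vo
1. o -> e, u -> i / F C0 _: fires at position(s) 12: bainarubmive
surface: bainarubmive


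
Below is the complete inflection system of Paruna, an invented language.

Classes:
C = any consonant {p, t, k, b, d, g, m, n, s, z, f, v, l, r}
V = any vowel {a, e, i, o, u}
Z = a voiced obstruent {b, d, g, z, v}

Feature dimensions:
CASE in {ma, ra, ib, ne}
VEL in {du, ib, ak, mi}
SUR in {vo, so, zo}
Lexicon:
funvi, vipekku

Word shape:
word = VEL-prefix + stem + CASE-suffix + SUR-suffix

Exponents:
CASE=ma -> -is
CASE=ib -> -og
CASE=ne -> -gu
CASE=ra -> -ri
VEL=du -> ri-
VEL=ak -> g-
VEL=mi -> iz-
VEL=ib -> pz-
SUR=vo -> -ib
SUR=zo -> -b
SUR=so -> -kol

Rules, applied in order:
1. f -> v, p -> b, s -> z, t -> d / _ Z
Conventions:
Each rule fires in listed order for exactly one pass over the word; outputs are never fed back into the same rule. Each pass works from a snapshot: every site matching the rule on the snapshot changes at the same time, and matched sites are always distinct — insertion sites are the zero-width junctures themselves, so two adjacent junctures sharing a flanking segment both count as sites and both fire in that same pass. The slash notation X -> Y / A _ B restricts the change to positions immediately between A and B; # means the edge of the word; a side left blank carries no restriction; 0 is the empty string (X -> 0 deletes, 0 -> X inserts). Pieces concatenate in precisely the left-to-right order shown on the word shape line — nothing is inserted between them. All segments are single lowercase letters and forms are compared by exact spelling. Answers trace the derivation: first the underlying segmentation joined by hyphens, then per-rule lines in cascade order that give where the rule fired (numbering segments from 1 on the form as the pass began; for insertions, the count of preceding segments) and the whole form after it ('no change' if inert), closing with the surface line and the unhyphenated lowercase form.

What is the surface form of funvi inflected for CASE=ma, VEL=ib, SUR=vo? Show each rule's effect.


underlying: pz-funvi-is-ib
1. f -> v, p -> b, s -> z, t -> d / _ Z: fires at position(s) 1: bzfunviisib
surface: bzfunviisib


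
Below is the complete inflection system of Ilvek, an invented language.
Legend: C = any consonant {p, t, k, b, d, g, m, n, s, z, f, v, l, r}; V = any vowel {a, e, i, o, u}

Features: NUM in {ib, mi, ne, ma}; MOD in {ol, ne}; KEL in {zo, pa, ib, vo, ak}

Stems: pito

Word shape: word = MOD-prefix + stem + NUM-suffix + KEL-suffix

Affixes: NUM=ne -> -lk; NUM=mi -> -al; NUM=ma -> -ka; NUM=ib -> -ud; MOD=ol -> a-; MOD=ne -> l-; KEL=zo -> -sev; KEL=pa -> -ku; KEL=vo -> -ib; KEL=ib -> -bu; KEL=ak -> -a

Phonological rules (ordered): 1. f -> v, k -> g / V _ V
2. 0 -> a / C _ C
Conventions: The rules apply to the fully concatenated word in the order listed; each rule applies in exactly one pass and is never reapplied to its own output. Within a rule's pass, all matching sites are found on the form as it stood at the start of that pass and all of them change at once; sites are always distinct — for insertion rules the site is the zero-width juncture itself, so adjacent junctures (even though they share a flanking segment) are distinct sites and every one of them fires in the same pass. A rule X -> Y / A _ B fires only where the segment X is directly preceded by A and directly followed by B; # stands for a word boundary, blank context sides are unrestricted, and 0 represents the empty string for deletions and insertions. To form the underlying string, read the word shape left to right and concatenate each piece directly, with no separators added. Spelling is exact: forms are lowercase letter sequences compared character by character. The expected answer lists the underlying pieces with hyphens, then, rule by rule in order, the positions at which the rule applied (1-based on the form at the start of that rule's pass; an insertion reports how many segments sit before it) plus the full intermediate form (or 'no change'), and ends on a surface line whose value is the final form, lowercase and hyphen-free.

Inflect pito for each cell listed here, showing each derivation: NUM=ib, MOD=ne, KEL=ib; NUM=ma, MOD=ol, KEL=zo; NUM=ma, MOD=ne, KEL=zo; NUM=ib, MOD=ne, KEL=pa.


cell NUM=ib, MOD=ne, KEL=ib:
underlying: l-pito-ud-bu
1. f -> v, k -> g / V _ V: no change
2. 0 -> a / C _ C: inserts after position(s) 1, 7: lapitoudabu
surface: lapitoudabu

cell NUM=ma, MOD=ol, KEL=zo:
underlying: a-pito-ka-sev
1. f -> v, k -> g / V _ V: fires at position(s) 6: apitogasev
2. 0 -> a / C _ C: no change
surface: apitogasev

cell NUM=ma, MOD=ne, KEL=zo:
underlying: l-pito-ka-sev
1. f -> v, k -> g / V _ V: fires at position(s) 6: lpitogasev
2. 0 -> a / C _ C: inserts after position(s) 1: lapitogasev
surface: lapitogasev

cell NUM=ib, MOD=ne, KEL=pa:
underlying: l-pito-ud-ku
1. f -> v, k -> g / V _ V: no change
2. 0 -> a / C _ C: inserts after position(s) 1, 7: lapitoudaku
surface: lapitoudaku


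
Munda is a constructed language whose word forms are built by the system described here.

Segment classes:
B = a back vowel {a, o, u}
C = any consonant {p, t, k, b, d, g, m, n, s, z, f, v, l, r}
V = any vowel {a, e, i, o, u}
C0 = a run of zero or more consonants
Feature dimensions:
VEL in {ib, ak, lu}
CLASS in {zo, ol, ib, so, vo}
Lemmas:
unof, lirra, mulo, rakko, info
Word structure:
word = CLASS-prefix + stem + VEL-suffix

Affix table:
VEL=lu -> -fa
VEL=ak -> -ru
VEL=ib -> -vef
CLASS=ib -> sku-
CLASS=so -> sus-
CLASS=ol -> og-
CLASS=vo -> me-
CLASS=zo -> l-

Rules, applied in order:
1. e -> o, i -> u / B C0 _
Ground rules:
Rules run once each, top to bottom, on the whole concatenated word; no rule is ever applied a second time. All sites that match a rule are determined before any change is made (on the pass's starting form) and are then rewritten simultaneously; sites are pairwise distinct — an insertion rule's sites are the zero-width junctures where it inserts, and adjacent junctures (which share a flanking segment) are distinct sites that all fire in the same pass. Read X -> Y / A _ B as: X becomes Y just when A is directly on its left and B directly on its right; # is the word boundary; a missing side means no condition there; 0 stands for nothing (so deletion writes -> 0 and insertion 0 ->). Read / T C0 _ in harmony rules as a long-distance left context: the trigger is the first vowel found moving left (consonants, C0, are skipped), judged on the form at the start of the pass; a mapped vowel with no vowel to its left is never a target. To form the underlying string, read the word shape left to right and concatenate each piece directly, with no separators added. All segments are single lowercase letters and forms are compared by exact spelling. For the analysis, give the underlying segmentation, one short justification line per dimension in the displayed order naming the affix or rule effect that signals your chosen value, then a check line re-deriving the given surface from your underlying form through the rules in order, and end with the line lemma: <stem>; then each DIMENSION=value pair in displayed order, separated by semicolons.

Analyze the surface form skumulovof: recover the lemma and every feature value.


underlying: sku-mulo-vef
VEL=ib - signalled by the affix -vef
CLASS=ib - signalled by the affix sku-
check: skumulovef -> skumulovof
lemma: mulo; VEL=ib; CLASS=ib


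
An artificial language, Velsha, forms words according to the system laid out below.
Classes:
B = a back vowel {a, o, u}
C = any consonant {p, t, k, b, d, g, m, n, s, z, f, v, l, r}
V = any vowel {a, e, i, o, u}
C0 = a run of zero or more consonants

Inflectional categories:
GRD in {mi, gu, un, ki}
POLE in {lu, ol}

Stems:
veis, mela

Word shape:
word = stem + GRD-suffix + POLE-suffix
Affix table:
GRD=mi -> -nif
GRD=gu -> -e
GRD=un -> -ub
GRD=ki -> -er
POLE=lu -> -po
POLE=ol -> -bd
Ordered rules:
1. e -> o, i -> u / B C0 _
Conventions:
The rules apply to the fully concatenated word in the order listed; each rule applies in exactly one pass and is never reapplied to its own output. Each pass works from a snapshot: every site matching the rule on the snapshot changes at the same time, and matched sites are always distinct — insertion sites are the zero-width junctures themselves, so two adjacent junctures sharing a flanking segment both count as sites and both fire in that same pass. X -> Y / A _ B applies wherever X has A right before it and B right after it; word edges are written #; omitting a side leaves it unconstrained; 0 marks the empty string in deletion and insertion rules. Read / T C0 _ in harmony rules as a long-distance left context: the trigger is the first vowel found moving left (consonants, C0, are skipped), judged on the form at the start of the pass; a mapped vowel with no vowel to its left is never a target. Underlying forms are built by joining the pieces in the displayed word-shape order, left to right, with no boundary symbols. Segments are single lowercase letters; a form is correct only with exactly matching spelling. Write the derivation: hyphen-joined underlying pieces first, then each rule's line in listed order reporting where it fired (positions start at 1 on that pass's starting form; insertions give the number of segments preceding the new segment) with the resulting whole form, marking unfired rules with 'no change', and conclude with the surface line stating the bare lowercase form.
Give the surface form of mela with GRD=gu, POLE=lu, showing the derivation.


underlying: mela-e-po
1. e -> o, i -> u / B C0 _: fires at position(s) 5: melaopo
surface: melaopo


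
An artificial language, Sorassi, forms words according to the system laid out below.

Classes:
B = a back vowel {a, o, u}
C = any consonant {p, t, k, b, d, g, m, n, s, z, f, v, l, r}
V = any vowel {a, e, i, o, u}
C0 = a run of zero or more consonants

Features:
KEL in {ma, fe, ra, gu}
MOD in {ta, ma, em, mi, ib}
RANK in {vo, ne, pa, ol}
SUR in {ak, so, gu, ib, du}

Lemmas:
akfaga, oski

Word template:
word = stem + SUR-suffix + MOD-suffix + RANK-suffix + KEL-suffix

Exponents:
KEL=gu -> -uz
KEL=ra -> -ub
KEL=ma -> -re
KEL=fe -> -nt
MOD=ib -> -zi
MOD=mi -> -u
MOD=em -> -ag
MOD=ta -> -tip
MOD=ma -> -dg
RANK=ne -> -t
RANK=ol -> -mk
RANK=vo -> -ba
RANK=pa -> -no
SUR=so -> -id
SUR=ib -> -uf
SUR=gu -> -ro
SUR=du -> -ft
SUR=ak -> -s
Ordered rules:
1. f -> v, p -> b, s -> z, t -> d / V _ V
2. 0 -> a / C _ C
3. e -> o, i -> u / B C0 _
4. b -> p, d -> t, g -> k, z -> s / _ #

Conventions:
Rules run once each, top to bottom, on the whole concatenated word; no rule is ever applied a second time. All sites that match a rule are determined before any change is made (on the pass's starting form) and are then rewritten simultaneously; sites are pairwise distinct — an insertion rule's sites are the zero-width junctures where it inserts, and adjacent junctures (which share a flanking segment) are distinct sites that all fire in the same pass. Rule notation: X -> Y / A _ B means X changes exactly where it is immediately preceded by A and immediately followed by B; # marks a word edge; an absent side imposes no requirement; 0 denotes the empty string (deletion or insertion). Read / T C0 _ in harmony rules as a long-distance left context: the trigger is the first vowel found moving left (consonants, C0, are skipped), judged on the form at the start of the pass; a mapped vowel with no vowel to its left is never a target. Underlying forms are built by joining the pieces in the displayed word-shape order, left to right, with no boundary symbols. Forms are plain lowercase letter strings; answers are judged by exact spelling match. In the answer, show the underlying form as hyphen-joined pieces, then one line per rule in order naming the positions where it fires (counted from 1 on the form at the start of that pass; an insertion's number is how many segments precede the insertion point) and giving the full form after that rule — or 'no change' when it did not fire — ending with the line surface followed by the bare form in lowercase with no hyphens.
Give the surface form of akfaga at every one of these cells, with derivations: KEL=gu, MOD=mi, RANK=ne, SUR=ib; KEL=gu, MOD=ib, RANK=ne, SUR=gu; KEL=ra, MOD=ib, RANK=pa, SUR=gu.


cell KEL=gu, MOD=mi, RANK=ne, SUR=ib:
underlying: akfaga-uf-u-t-uz
1. f -> v, p -> b, s -> z, t -> d / V _ V: fires at position(s) 8, 10: akfagauvuduz
2. 0 -> a / C _ C: inserts after position(s) 2: akafagauvuduz
3. e -> o, i -> u / B C0 _: no change
4. b -> p, d -> t, g -> k, z -> s / _ #: fires at position(s) 13: akafagauvudus
surface: akafagauvudus

cell KEL=gu, MOD=ib, RANK=ne, SUR=gu:
underlying: akfaga-ro-zi-t-uz
1. f -> v, p -> b, s -> z, t -> d / V _ V: fires at position(s) 11: akfagaroziduz
2. 0 -> a / C _ C: inserts after position(s) 2: akafagaroziduz
3. e -> o, i -> u / B C0 _: fires at position(s) 11: akafagarozuduz
4. b -> p, d -> t, g -> k, z -> s / _ #: fires at position(s) 14: akafagarozudus
surface: akafagarozudus

cell KEL=ra, MOD=ib, RANK=pa, SUR=gu:
underlying: akfaga-ro-zi-no-ub
1. f -> v, p -> b, s -> z, t -> d / V _ V: no change
2. 0 -> a / C _ C: inserts after position(s) 2: akafagarozinoub
3. e -> o, i -> u / B C0 _: fires at position(s) 11: akafagarozunoub
4. b -> p, d -> t, g -> k, z -> s / _ #: fires at position(s) 15: akafagarozunoup
surface: akafagarozunoup
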